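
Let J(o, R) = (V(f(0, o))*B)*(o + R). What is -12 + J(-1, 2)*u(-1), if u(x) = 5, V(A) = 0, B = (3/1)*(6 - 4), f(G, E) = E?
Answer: -12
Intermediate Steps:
B = 6 (B = (3*1)*2 = 3*2 = 6)
J(o, R) = 0 (J(o, R) = (0*6)*(o + R) = 0*(R + o) = 0)
-12 + J(-1, 2)*u(-1) = -12 + 0*5 = -12 + 0 = -12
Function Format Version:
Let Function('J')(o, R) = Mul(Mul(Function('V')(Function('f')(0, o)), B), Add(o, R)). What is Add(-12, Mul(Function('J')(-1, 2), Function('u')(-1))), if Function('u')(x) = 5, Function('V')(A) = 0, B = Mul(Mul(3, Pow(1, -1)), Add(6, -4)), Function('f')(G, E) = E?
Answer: -12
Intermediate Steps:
B = 6 (B = Mul(Mul(3, 1), 2) = Mul(3, 2) = 6)
Function('J')(o, R) = 0 (Function('J')(o, R) = Mul(Mul(0, 6), Add(o, R)) = Mul(0, Add(R, o)) = 0)
Add(-12, Mul(Function('J')(-1, 2), Function('u')(-1))) = Add(-12, Mul(0, 5)) = Add(-12, 0) = -12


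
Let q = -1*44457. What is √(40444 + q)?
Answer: I*√4013 ≈ 63.348*I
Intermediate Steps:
q = -44457
√(40444 + q) = √(40444 - 44457) = √(-4013) = I*√4013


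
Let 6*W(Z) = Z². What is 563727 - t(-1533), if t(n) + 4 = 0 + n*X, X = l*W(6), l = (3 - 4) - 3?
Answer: 526939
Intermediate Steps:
W(Z) = Z²/6
l = -4 (l = -1 - 3 = -4)
X = -24 (X = -2*6²/3 = -2*36/3 = -4*6 = -24)
t(n) = -4 - 24*n (t(n) = -4 + (0 + n*(-24)) = -4 + (0 - 24*n) = -4 - 24*n)
563727 - t(-1533) = 563727 - (-4 - 24*(-1533)) = 563727 - (-4 + 36792) = 563727 - 1*36788 = 563727 - 36788 = 526939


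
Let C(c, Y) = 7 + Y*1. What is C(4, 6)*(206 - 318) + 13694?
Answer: 12238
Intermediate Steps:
C(c, Y) = 7 + Y
C(4, 6)*(206 - 318) + 13694 = (7 + 6)*(206 - 318) + 13694 = 13*(-112) + 13694 = -1456 + 13694 = 12238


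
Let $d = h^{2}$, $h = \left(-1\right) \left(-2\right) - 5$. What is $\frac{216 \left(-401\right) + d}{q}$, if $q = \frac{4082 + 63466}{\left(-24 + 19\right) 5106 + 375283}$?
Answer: $- \frac{10097019357}{22516} \approx -4.4844 \cdot 10^{5}$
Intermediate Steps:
$h = -3$ ($h = 2 - 5 = -3$)
$d = 9$ ($d = \left(-3\right)^{2} = 9$)
$q = \frac{67548}{349753}$ ($q = \frac{67548}{\left(-5\right) 5106 + 375283} = \frac{67548}{-25530 + 375283} = \frac{67548}{349753} \approx 0.19313$)
$\frac{216 \left(-401\right) + d}{q} = \frac{216 \left(-401\right) + 9}{\frac{67548}{349753}} = \left(-86616 + 9\right) \frac{349753}{67548} = \left(-86607\right) \frac{349753}{67548} = - \frac{10097019357}{22516}$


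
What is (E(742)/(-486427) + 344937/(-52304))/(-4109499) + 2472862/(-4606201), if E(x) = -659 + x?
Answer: -258547318697577279001973/481597629778246361888592 ≈ -0.53685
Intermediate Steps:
(E(742)/(-486427) + 344937/(-52304))/(-4109499) + 2472862/(-4606201) = ((-659 + 742)/(-486427) + 344937/(-52304))/(-4109499) + 2472862/(-4606201) = (83*(-1/486427) + 344937*(-1/52304))*(-1/4109499) + 2472862*(-1/4606201) = (-83/486427 - 344937/52304)*(-1/4109499) - 2472862/4606201 = -167791011331/25442077808*(-1/4109499) - 2472862/4606201 = 167791011331/104554193309898192 - 2472862/4606201 = -258547318697577279001973/481597629778246361888592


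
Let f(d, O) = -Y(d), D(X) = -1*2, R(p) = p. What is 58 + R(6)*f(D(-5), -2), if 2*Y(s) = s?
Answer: 64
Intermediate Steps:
D(X) = -2
Y(s) = s/2
f(d, O) = -d/2
58 + R(6)*f(D(-5), -2) = 58 + 6*(-½*(-2)) = 58 + 6*1 = 58 + 6 = 64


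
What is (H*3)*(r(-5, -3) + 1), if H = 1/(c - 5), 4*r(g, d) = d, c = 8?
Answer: 1/4 ≈ 0.25000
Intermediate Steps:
r(g, d) = d/4
H = 1/3 (H = 1/(8 - 5) = 1/3 ≈ 0.33333)
(H*3)*(r(-5, -3) + 1) = ((1/3)*3)*((1/4)*(-3) + 1) = 1*(-3/4 + 1) = 1*(1/4) = 1/4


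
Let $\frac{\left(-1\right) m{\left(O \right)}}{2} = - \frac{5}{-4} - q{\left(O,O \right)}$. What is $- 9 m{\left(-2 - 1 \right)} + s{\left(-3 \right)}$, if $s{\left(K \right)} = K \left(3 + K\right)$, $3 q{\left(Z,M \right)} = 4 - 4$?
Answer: $\frac{45}{2} \approx 22.5$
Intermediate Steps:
$q{\left(Z,M \right)} = 0$ ($q{\left(Z,M \right)} = \frac{4 - 4}{3} = \frac{1}{3} \cdot 0 = 0$)
$m{\left(O \right)} = - \frac{5}{2}$ ($m{\left(O \right)} = - 2 \left(- \frac{5}{-4} - 0\right) = - 2 \left(\left(-5\right) \left(- \frac{1}{4}\right) + 0\right) = - 2 \left(\frac{5}{4} + 0\right) = \left(-2\right) \frac{5}{4} = - \frac{5}{2}$)
$- 9 m{\left(-2 - 1 \right)} + s{\left(-3 \right)} = \left(-9\right) \left(- \frac{5}{2}\right) - 3 \left(3 - 3\right) = \frac{45}{2} - 0 = \frac{45}{2} + 0 = \frac{45}{2}$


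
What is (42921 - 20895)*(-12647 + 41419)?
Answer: 633732072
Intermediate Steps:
(42921 - 20895)*(-12647 + 41419) = 22026*28772 = 633732072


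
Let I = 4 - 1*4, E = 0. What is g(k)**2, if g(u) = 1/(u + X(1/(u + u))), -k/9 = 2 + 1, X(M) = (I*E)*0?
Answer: 1/729 ≈ 0.0013717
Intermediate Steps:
I = 0 (I = 4 - 4 = 0)
X(M) = 0 (X(M) = (0*0)*0 = 0*0 = 0)
k = -27 (k = -9*(2 + 1) = -9*3 = -27)
g(u) = 1/u (g(u) = 1/(u + 0) = 1/u)
g(k)**2 = (1/(-27))**2 = (-1/27)**2 = 1/729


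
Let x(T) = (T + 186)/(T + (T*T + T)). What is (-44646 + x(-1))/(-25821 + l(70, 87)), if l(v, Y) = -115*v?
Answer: 44831/33871 ≈ 1.3236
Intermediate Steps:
x(T) = (186 + T)/(T² + 2*T) (x(T) = (186 + T)/(T + (T² + T)) = (186 + T)/(T + (T + T²)) = (186 + T)/(T² + 2*T))
(-44646 + x(-1))/(-25821 + l(70, 87)) = (-44646 + (186 - 1)/((-1)*(2 - 1)))/(-25821 - 115*70) = (-44646 - 1*185/1)/(-25821 - 8050) = (-44646 - 1*1*185)/(-33871) = (-44646 - 185)*(-1/33871) = -44831*(-1/33871) = 44831/33871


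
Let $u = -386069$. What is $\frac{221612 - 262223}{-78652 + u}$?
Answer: $\frac{13537}{154907} \approx 0.087388$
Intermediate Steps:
$\frac{221612 - 262223}{-78652 + u} = \frac{221612 - 262223}{-78652 - 386069} = - \frac{40611}{-464721} = \left(-40611\right) \left(- \frac{1}{464721}\right) = \frac{13537}{154907}$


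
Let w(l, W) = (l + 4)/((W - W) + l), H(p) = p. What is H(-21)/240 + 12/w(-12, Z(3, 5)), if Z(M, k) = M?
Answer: 1433/80 ≈ 17.913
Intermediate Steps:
w(l, W) = (4 + l)/l (w(l, W) = (4 + l)/(0 + l) = (4 + l)/l)
H(-21)/240 + 12/w(-12, Z(3, 5)) = -21/240 + 12/(((4 - 12)/(-12))) = -21*1/240 + 12/((-1/12*(-8))) = -7/80 + 12/(2/3) = -7/80 + 12*(3/2) = -7/80 + 18 = 1433/80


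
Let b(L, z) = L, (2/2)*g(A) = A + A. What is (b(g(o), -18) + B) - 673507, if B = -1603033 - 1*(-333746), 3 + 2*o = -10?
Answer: -1942807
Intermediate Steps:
o = -13/2 (o = -3/2 + (1/2)*(-10) = -3/2 - 5 = -13/2 ≈ -6.5000)
g(A) = 2*A (g(A) = A + A = 2*A)
B = -1269287 (B = -1603033 + 333746 = -1269287)
(b(g(o), -18) + B) - 673507 = (2*(-13/2) - 1269287) - 673507 = (-13 - 1269287) - 673507 = -1269300 - 673507 = -1942807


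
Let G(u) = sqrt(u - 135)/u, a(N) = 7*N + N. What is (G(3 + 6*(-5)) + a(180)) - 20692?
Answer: -19252 - I*sqrt(2)/3 ≈ -19252.0 - 0.4714*I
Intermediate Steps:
a(N) = 8*N
G(u) = sqrt(-135 + u)/u
(G(3 + 6*(-5)) + a(180)) - 20692 = (sqrt(-135 + (3 + 6*(-5)))/(3 + 6*(-5)) + 8*180) - 20692 = (sqrt(-135 + (3 - 30))/(3 - 30) + 1440) - 20692 = (sqrt(-135 - 27)/(-27) + 1440) - 20692 = (-I*sqrt(2)/3 + 1440) - 20692 = (1440 - I*sqrt(2)/3) - 20692 = -19252 - I*sqrt(2)/3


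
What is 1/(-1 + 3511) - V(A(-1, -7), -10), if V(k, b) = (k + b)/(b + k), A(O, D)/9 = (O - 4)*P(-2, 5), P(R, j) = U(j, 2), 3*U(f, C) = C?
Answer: -3509/3510 ≈ -0.99971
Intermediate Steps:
U(f, C) = C/3
P(R, j) = ⅔ (P(R, j) = (⅓)*2 = ⅔)
A(O, D) = -24 + 6*O (A(O, D) = 9*((O - 4)*(⅔)) = 9*((-4 + O)*(⅔)) = 9*(-8/3 + 2*O/3) = -24 + 6*O)
V(k, b) = 1 (V(k, b) = (b + k)/(b + k) = 1)
1/(-1 + 3511) - V(A(-1, -7), -10) = 1/(-1 + 3511) - 1*1 = 1/3510 - 1 = -3509/3510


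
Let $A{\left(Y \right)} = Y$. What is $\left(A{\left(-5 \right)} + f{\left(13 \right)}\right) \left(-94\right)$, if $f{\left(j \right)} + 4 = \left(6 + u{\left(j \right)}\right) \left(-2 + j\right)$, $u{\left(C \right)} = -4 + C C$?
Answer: $-175968$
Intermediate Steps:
$u{\left(C \right)} = -4 + C^{2}$
$f{\left(j \right)} = -4 + \left(-2 + j\right) \left(2 + j^{2}\right)$ ($f{\left(j \right)} = -4 + \left(6 + \left(-4 + j^{2}\right)\right) \left(-2 + j\right) = -4 + \left(2 + j^{2}\right) \left(-2 + j\right) = -4 + \left(-2 + j\right) \left(2 + j^{2}\right)$)
$\left(A{\left(-5 \right)} + f{\left(13 \right)}\right) \left(-94\right) = \left(-5 + \left(-8 + 13^{3} - 2 \cdot 13^{2} + 2 \cdot 13\right)\right) \left(-94\right) = \left(-5 + \left(-8 + 2197 - 338 + 26\right)\right) \left(-94\right) = \left(-5 + 1877\right) \left(-94\right) = 1872 \left(-94\right) = -175968$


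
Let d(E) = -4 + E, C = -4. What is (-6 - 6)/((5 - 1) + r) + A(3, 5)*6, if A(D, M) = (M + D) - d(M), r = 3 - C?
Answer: 450/11 ≈ 40.909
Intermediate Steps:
r = 7 (r = 3 - 1*(-4) = 3 + 4 = 7)
A(D, M) = 4 + D (A(D, M) = (M + D) - (-4 + M) = (D + M) + (4 - M) = 4 + D)
(-6 - 6)/((5 - 1) + r) + A(3, 5)*6 = (-6 - 6)/((5 - 1) + 7) + (4 + 3)*6 = -12/(4 + 7) + 7*6 = -12/11 + 42 = 450/11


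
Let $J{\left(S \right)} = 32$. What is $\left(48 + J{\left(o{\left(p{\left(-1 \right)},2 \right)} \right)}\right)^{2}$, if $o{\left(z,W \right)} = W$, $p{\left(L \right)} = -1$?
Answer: $6400$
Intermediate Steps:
$\left(48 + J{\left(o{\left(p{\left(-1 \right)},2 \right)} \right)}\right)^{2} = \left(48 + 32\right)^{2} = 80^{2} = 6400$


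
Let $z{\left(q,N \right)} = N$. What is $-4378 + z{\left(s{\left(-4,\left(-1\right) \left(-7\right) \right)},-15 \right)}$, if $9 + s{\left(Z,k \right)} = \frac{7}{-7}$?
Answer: $-4393$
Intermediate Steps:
$s{\left(Z,k \right)} = -10$ ($s{\left(Z,k \right)} = -9 + \frac{7}{-7} = -9 + 7 \left(- \frac{1}{7}\right) = -9 - 1 = -10$)
$-4378 + z{\left(s{\left(-4,\left(-1\right) \left(-7\right) \right)},-15 \right)} = -4378 - 15 = -4393$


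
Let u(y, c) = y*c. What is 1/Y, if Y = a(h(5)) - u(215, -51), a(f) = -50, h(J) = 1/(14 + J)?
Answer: 1/10915 ≈ 9.1617e-5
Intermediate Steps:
u(y, c) = c*y
Y = 10915 (Y = -50 - (-51)*215 = -50 - 1*(-10965) = -50 + 10965 = 10915)
1/Y = 1/10915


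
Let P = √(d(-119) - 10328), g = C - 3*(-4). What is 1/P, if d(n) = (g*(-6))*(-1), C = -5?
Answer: -I*√10286/10286 ≈ -0.00986*I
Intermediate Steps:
g = 7 (g = -5 - 3*(-4) = -5 + 12 = 7)
d(n) = 42 (d(n) = (7*(-6))*(-1) = -42*(-1) = 42)
P = I*√10286 (P = √(42 - 10328) = √(-10286) = I*√10286 ≈ 101.42*I)
1/P = 1/(I*√10286) = -I*√10286/10286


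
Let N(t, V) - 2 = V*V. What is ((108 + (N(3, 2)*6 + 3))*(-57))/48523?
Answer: -8379/48523 ≈ -0.17268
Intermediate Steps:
N(t, V) = 2 + V**2 (N(t, V) = 2 + V*V = 2 + V**2)
((108 + (N(3, 2)*6 + 3))*(-57))/48523 = ((108 + ((2 + 2**2)*6 + 3))*(-57))/48523 = ((108 + ((2 + 4)*6 + 3))*(-57))*(1/48523) = ((108 + (6*6 + 3))*(-57))*(1/48523) = ((108 + (36 + 3))*(-57))*(1/48523) = ((108 + 39)*(-57))*(1/48523) = (147*(-57))*(1/48523) = -8379*1/48523 = -8379/48523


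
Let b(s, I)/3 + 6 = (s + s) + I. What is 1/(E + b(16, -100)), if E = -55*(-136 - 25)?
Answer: 1/8633 ≈ 0.00011583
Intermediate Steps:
b(s, I) = -18 + 3*I + 6*s (b(s, I) = -18 + 3*((s + s) + I) = -18 + 3*(2*s + I) = -18 + 3*(I + 2*s) = -18 + (3*I + 6*s) = -18 + 3*I + 6*s)
E = 8855 (E = -55*(-161) = 8855)
1/(E + b(16, -100)) = 1/(8855 + (-18 + 3*(-100) + 6*16)) = 1/(8855 + (-18 - 300 + 96)) = 1/(8855 - 222) = 1/8633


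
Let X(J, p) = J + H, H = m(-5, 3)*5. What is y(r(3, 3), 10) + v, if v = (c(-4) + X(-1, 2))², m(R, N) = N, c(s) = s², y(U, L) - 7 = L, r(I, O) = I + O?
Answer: 917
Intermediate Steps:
y(U, L) = 7 + L
H = 15 (H = 3*5 = 15)
X(J, p) = 15 + J (X(J, p) = J + 15 = 15 + J)
v = 900 (v = ((-4)² + (15 - 1))² = (16 + 14)² = 30² = 900)
y(r(3, 3), 10) + v = (7 + 10) + 900 = 17 + 900 = 917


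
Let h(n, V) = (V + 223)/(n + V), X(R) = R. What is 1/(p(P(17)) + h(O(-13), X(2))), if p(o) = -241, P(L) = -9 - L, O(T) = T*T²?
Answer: -439/105844 ≈ -0.0041476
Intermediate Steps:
O(T) = T³
h(n, V) = (223 + V)/(V + n)
1/(p(P(17)) + h(O(-13), X(2))) = 1/(-241 + (223 + 2)/(2 + (-13)³)) = 1/(-241 + 225/(2 - 2197)) = 1/(-241 + 225/(-2195)) = 1/(-241 - 1/2195*225) = 1/(-241 - 45/439) = 1/(-105844/439) = -439/105844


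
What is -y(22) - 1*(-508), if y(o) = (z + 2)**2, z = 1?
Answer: 499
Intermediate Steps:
y(o) = 9 (y(o) = (1 + 2)**2 = 3**2 = 9)
-y(22) - 1*(-508) = -1*9 - 1*(-508) = -9 + 508 = 499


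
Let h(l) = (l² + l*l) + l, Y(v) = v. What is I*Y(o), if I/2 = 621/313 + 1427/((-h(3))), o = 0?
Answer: 0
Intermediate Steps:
h(l) = l + 2*l² (h(l) = (l² + l²) + l = 2*l² + l = l + 2*l²)
I = -867220/6573 (I = 2*(621/313 + 1427/((-3*(1 + 2*3)))) = 2*(621*(1/313) + 1427/((-3*(1 + 6)))) = 2*(621/313 + 1427/((-3*7))) = 2*(621/313 + 1427/((-1*21))) = 2*(621/313 + 1427/(-21)) = 2*(621/313 + 1427*(-1/21)) = 2*(621/313 - 1427/21) = 2*(-433610/6573) = -867220/6573 ≈ -131.94)
I*Y(o) = -867220/6573*0 = 0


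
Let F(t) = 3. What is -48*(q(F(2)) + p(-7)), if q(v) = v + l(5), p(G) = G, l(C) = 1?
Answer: 144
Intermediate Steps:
q(v) = 1 + v (q(v) = v + 1 = 1 + v)
-48*(q(F(2)) + p(-7)) = -48*((1 + 3) - 7) = -48*(4 - 7) = -48*(-3) = 144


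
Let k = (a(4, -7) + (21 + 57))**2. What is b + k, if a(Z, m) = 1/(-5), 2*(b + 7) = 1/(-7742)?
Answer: 2340344639/387100 ≈ 6045.8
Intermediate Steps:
b = -108389/15484 (b = -7 + (1/2)/(-7742) = -7 + (1/2)*(-1/7742) = -7 - 1/15484 = -108389/15484 ≈ -7.0001)
a(Z, m) = -1/5
k = 151321/25 (k = (-1/5 + (21 + 57))**2 = (-1/5 + 78)**2 = (389/5)**2 = 151321/25 ≈ 6052.8)
b + k = -108389/15484 + 151321/25 = 2340344639/387100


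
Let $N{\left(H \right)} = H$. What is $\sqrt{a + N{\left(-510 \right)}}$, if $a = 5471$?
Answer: $11 \sqrt{41} \approx 70.434$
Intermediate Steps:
$\sqrt{a + N{\left(-510 \right)}} = \sqrt{5471 - 510} = \sqrt{4961} = 11 \sqrt{41}$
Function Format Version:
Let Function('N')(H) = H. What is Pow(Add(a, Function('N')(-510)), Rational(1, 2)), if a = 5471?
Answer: Mul(11, Pow(41, Rational(1, 2))) ≈ 70.434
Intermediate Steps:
Pow(Add(a, Function('N')(-510)), Rational(1, 2)) = Pow(Add(5471, -510), Rational(1, 2)) = Pow(4961, Rational(1, 2)) = Mul(11, Pow(41, Rational(1, 2)))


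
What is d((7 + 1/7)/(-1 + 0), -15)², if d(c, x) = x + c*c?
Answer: 3115225/2401 ≈ 1297.5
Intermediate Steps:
d(c, x) = x + c²
d((7 + 1/7)/(-1 + 0), -15)² = (-15 + ((7 + 1/7)/(-1 + 0))²)² = (-15 + ((7 + ⅐)/(-1))²)² = (-15 + ((50/7)*(-1))²)² = (-15 + (-50/7)²)² = (-15 + 2500/49)² = (1765/49)² = 3115225/2401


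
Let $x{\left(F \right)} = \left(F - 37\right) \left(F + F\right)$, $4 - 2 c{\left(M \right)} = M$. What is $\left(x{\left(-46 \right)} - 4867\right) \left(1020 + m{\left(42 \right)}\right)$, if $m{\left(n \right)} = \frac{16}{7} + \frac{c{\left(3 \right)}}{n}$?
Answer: $\frac{79260779}{28} \approx 2.8307 \cdot 10^{6}$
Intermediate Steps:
$c{\left(M \right)} = 2 - \frac{M}{2}$
$m{\left(n \right)} = \frac{16}{7} + \frac{1}{2 n}$ ($m{\left(n \right)} = \frac{16}{7} + \frac{2 - \frac{3}{2}}{n} = 16 \cdot \frac{1}{7} + \frac{2 - \frac{3}{2}}{n} = \frac{16}{7} + \frac{1}{2 n}$)
$x{\left(F \right)} = 2 F \left(-37 + F\right)$ ($x{\left(F \right)} = \left(-37 + F\right) 2 F = 2 F \left(-37 + F\right)$)
$\left(x{\left(-46 \right)} - 4867\right) \left(1020 + m{\left(42 \right)}\right) = \left(2 \left(-46\right) \left(-37 - 46\right) - 4867\right) \left(1020 + \frac{7 + 32 \cdot 42}{14 \cdot 42}\right) = \left(2 \left(-46\right) \left(-83\right) - 4867\right) \left(1020 + \frac{1}{14} \cdot \frac{1}{42} \left(7 + 1344\right)\right) = \left(7636 - 4867\right) \left(1020 + \frac{1}{14} \cdot \frac{1}{42} \cdot 1351\right) = 2769 \left(1020 + \frac{193}{84}\right) = 2769 \cdot \frac{85873}{84} = \frac{79260779}{28}$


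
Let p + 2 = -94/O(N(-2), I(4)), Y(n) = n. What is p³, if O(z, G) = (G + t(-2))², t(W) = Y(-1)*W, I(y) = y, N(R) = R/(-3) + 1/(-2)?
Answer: -571787/5832 ≈ -98.043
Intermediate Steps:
N(R) = -½ - R/3 (N(R) = R*(-⅓) + 1*(-½) = -R/3 - ½ = -½ - R/3)
t(W) = -W
O(z, G) = (2 + G)² (O(z, G) = (G - 1*(-2))² = (G + 2)² = (2 + G)²)
p = -83/18 (p = -2 - 94/(2 + 4)² = -2 - 94/(6²) = -2 - 94/36 = -2 - 94*1/36 = -2 - 47/18 = -83/18 ≈ -4.6111)
p³ = (-83/18)³ = -571787/5832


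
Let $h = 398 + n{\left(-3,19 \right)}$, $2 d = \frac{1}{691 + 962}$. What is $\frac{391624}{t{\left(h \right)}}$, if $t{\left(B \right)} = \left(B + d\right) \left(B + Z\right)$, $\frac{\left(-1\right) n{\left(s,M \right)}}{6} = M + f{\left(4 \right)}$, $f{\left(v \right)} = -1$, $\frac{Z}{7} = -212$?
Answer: $- \frac{215784824}{190789459} \approx -1.131$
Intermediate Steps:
$Z = -1484$ ($Z = 7 \left(-212\right) = -1484$)
$n{\left(s,M \right)} = 6 - 6 M$ ($n{\left(s,M \right)} = - 6 \left(M - 1\right) = - 6 \left(-1 + M\right) = 6 - 6 M$)
$d = \frac{1}{3306}$ ($d = \frac{1}{2 \left(691 + 962\right)} = \frac{1}{2 \cdot 1653} = \frac{1}{2} \cdot \frac{1}{1653} = \frac{1}{3306} \approx 0.00030248$)
$h = 290$ ($h = 398 + \left(6 - 114\right) = 398 - 108 = 290$)
$t{\left(B \right)} = \left(-1484 + B\right) \left(\frac{1}{3306} + B\right)$ ($t{\left(B \right)} = \left(B + \frac{1}{3306}\right) \left(B - 1484\right) = \left(\frac{1}{3306} + B\right) \left(-1484 + B\right) = \left(-1484 + B\right) \left(\frac{1}{3306} + B\right)$)
$\frac{391624}{t{\left(h \right)}} = \frac{391624}{- \frac{742}{1653} + 290^{2} - \frac{24530515}{57}} = \frac{391624}{- \frac{742}{1653} + 84100 - \frac{24530515}{57}} = \frac{391624}{- \frac{190789459}{551}} = 391624 \left(- \frac{551}{190789459}\right) = - \frac{215784824}{190789459}$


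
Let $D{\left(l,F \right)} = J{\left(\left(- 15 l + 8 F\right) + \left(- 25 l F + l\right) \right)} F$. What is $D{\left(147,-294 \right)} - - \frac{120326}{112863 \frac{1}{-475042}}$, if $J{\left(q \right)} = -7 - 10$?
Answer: $- \frac{3329165554}{6639} \approx -5.0146 \cdot 10^{5}$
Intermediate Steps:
$J{\left(q \right)} = -17$
$D{\left(l,F \right)} = - 17 F$
$D{\left(147,-294 \right)} - - \frac{120326}{112863 \frac{1}{-475042}} = \left(-17\right) \left(-294\right) - - \frac{120326}{112863 \frac{1}{-475042}} = 4998 - - \frac{120326}{112863 \left(- \frac{1}{475042}\right)} = 4998 - - \frac{120326}{- \frac{112863}{475042}} = 4998 - \left(-120326\right) \left(- \frac{475042}{112863}\right) = 4998 - \frac{3362347276}{6639} = - \frac{3329165554}{6639}$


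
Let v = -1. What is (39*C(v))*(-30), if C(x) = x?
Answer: 1170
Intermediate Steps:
(39*C(v))*(-30) = (39*(-1))*(-30) = -39*(-30) = 1170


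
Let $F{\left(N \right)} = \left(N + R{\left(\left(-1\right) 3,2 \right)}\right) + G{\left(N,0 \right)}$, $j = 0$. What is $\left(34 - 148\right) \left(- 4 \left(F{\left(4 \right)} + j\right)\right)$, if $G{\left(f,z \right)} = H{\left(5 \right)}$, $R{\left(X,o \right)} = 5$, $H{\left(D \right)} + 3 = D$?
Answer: $5016$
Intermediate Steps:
$H{\left(D \right)} = -3 + D$
$G{\left(f,z \right)} = 2$ ($G{\left(f,z \right)} = -3 + 5 = 2$)
$F{\left(N \right)} = 7 + N$ ($F{\left(N \right)} = \left(N + 5\right) + 2 = \left(5 + N\right) + 2 = 7 + N$)
$\left(34 - 148\right) \left(- 4 \left(F{\left(4 \right)} + j\right)\right) = \left(34 - 148\right) \left(- 4 \left(\left(7 + 4\right) + 0\right)\right) = - 114 \left(- 4 \left(11 + 0\right)\right) = - 114 \left(\left(-4\right) 11\right) = \left(-114\right) \left(-44\right) = 5016$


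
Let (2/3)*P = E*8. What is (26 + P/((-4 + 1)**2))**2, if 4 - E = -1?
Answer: 9604/9 ≈ 1067.1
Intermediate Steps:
E = 5 (E = 4 - 1*(-1) = 4 + 1 = 5)
P = 60 (P = 3*(5*8)/2 = (3/2)*40 = 60)
(26 + P/((-4 + 1)**2))**2 = (26 + 60/((-4 + 1)**2))**2 = (26 + 60/((-3)**2))**2 = (26 + 60/9)**2 = (26 + 60*(1/9))**2 = (26 + 20/3)**2 = (98/3)**2 = 9604/9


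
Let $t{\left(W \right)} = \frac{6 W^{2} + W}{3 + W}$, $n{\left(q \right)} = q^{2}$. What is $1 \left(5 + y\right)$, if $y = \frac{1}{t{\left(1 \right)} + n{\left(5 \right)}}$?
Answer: $\frac{539}{107} \approx 5.0374$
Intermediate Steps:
$t{\left(W \right)} = \frac{W + 6 W^{2}}{3 + W}$
$y = \frac{4}{107}$ ($y = \frac{1}{1 \frac{1}{3 + 1} \left(1 + 6 \cdot 1\right) + 5^{2}} = \frac{1}{1 \cdot \frac{1}{4} \left(1 + 6\right) + 25} = \frac{1}{1 \cdot \frac{1}{4} \cdot 7 + 25} = \frac{1}{\frac{7}{4} + 25} = \frac{1}{\frac{107}{4}} = \frac{4}{107} \approx 0.037383$)
$1 \left(5 + y\right) = 1 \left(5 + \frac{4}{107}\right) = 1 \cdot \frac{539}{107} = \frac{539}{107}$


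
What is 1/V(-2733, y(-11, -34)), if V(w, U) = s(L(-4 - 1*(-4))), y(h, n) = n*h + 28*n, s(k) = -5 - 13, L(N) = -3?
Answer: -1/18 ≈ -0.055556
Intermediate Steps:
s(k) = -18
y(h, n) = 28*n + h*n (y(h, n) = h*n + 28*n = 28*n + h*n)
V(w, U) = -18
1/V(-2733, y(-11, -34)) = 1/(-18) = -1/18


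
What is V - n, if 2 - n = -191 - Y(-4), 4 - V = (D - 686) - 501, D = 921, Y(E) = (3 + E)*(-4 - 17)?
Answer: 56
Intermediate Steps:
Y(E) = -63 - 21*E (Y(E) = (3 + E)*(-21) = -63 - 21*E)
V = 270 (V = 4 - ((921 - 686) - 501) = 4 - (235 - 501) = 4 - 1*(-266) = 4 + 266 = 270)
n = 214 (n = 2 - (-191 - (-63 - 21*(-4))) = 2 - (-191 - (-63 + 84)) = 2 - (-191 - 1*21) = 2 - (-191 - 21) = 2 - 1*(-212) = 2 + 212 = 214)
V - n = 270 - 1*214 = 270 - 214 = 56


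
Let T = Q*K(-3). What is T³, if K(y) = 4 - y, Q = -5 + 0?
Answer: -42875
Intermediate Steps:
Q = -5
T = -35 (T = -5*(4 - 1*(-3)) = -5*(4 + 3) = -5*7 = -35)
T³ = (-35)³ = -42875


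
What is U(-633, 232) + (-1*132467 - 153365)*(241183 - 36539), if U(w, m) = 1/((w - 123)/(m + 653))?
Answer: -14740438559911/252 ≈ -5.8494e+10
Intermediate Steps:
U(w, m) = (653 + m)/(-123 + w) (U(w, m) = 1/((-123 + w)/(653 + m)) = (653 + m)/(-123 + w))
U(-633, 232) + (-1*132467 - 153365)*(241183 - 36539) = (653 + 232)/(-123 - 633) + (-1*132467 - 153365)*(241183 - 36539) = 885/(-756) + (-132467 - 153365)*204644 = -1/756*885 - 285832*204644 = -295/252 - 58493803808 = -14740438559911/252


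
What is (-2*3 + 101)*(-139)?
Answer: -13205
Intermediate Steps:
(-2*3 + 101)*(-139) = (-6 + 101)*(-139) = 95*(-139) = -13205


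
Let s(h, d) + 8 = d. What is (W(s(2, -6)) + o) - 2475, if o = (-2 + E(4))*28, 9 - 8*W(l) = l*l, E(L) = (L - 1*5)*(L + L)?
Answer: -22227/8 ≈ -2778.4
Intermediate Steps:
E(L) = 2*L*(-5 + L) (E(L) = (L - 5)*(2*L) = (-5 + L)*(2*L) = 2*L*(-5 + L))
s(h, d) = -8 + d
W(l) = 9/8 - l²/8 (W(l) = 9/8 - l*l/8 = 9/8 - l²/8)
o = -280 (o = (-2 + 2*4*(-5 + 4))*28 = (-2 + 2*4*(-1))*28 = (-2 - 8)*28 = -10*28 = -280)
(W(s(2, -6)) + o) - 2475 = ((9/8 - (-8 - 6)²/8) - 280) - 2475 = ((9/8 - ⅛*(-14)²) - 280) - 2475 = ((9/8 - ⅛*196) - 280) - 2475 = ((9/8 - 49/2) - 280) - 2475 = (-187/8 - 280) - 2475 = -2427/8 - 2475 = -22227/8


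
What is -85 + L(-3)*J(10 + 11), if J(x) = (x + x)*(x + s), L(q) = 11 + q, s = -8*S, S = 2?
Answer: 1595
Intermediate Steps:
s = -16 (s = -8*2 = -16)
J(x) = 2*x*(-16 + x) (J(x) = (x + x)*(x - 16) = (2*x)*(-16 + x) = 2*x*(-16 + x))
-85 + L(-3)*J(10 + 11) = -85 + (11 - 3)*(2*(10 + 11)*(-16 + (10 + 11))) = -85 + 8*(2*21*(-16 + 21)) = -85 + 8*(2*21*5) = -85 + 8*210 = -85 + 1680 = 1595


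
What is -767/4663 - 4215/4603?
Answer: -23185046/21463789 ≈ -1.0802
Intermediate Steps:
-767/4663 - 4215/4603 = -23185046/21463789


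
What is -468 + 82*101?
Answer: 7814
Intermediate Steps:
-468 + 82*101 = -468 + 8282 = 7814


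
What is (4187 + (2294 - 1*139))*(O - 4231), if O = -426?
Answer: -29534694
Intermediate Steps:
(4187 + (2294 - 1*139))*(O - 4231) = (4187 + (2294 - 1*139))*(-426 - 4231) = (4187 + (2294 - 139))*(-4657) = (4187 + 2155)*(-4657) = 6342*(-4657) = -29534694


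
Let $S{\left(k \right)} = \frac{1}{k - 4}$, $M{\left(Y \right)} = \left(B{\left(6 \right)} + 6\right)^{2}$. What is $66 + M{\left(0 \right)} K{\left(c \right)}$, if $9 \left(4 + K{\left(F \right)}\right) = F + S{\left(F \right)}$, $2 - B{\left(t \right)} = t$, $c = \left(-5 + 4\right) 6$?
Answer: $\frac{2128}{45} \approx 47.289$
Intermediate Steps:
$c = -6$ ($c = \left(-1\right) 6 = -6$)
$B{\left(t \right)} = 2 - t$
$M{\left(Y \right)} = 4$ ($M{\left(Y \right)} = \left(\left(2 - 6\right) + 6\right)^{2} = \left(-4 + 6\right)^{2} = 2^{2} = 4$)
$S{\left(k \right)} = \frac{1}{-4 + k}$
$K{\left(F \right)} = -4 + \frac{F}{9} + \frac{1}{9 \left(-4 + F\right)}$ ($K{\left(F \right)} = -4 + \frac{F + \frac{1}{-4 + F}}{9} = -4 + \left(\frac{F}{9} + \frac{1}{9 \left(-4 + F\right)}\right) = -4 + \frac{F}{9} + \frac{1}{9 \left(-4 + F\right)}$)
$66 + M{\left(0 \right)} K{\left(c \right)} = 66 + 4 \frac{1 + \left(-36 - 6\right) \left(-4 - 6\right)}{9 \left(-4 - 6\right)} = 66 + 4 \frac{1 - -420}{9 \left(-10\right)} = 66 + 4 \cdot \frac{1}{9} \left(- \frac{1}{10}\right) \left(1 + 420\right) = 66 + 4 \cdot \frac{1}{9} \left(- \frac{1}{10}\right) 421 = 66 + 4 \left(- \frac{421}{90}\right) = 66 - \frac{842}{45} = \frac{2128}{45}$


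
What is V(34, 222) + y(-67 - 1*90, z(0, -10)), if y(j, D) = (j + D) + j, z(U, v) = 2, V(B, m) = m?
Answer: -90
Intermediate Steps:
y(j, D) = D + 2*j (y(j, D) = (D + j) + j = D + 2*j)
V(34, 222) + y(-67 - 1*90, z(0, -10)) = 222 + (2 + 2*(-67 - 1*90)) = 222 + (2 + 2*(-67 - 90)) = 222 + (2 + 2*(-157)) = 222 + (2 - 314) = 222 - 312 = -90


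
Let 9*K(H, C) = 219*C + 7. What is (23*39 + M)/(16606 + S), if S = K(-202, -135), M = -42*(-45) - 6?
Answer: 25029/119896 ≈ 0.20876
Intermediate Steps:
M = 1884 (M = 1890 - 6 = 1884)
K(H, C) = 7/9 + 73*C/3 (K(H, C) = (219*C + 7)/9 = (7 + 219*C)/9 = 7/9 + 73*C/3)
S = -29558/9 (S = 7/9 + (73/3)*(-135) = 7/9 - 3285 = -29558/9 ≈ -3284.2)
(23*39 + M)/(16606 + S) = (23*39 + 1884)/(16606 - 29558/9) = (897 + 1884)/(119896/9) = 2781*(9/119896) = 25029/119896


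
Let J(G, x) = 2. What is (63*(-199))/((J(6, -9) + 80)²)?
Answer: -12537/6724 ≈ -1.8645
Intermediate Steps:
(63*(-199))/((J(6, -9) + 80)²) = (63*(-199))/((2 + 80)²) = -12537/(82²) = -12537/6724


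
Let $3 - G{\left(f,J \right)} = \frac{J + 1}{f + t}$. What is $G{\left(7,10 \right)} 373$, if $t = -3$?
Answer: $\frac{373}{4} \approx 93.25$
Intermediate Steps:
$G{\left(f,J \right)} = 3 - \frac{1 + J}{-3 + f}$ ($G{\left(f,J \right)} = 3 - \frac{J + 1}{f - 3} = 3 - \frac{1 + J}{-3 + f}$)
$G{\left(7,10 \right)} 373 = \frac{-10 - 10 + 3 \cdot 7}{-3 + 7} \cdot 373 = \frac{-10 - 10 + 21}{4} \cdot 373 = \frac{1}{4} \cdot 1 \cdot 373 = \frac{1}{4} \cdot 373 = \frac{373}{4}$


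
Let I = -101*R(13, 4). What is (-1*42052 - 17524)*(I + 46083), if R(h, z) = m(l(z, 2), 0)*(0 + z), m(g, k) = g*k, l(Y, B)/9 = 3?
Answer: -2745440808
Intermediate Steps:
l(Y, B) = 27 (l(Y, B) = 9*3 = 27)
R(h, z) = 0 (R(h, z) = (27*0)*(0 + z) = 0*z = 0)
I = 0 (I = -101*0 = 0)
(-1*42052 - 17524)*(I + 46083) = (-1*42052 - 17524)*(0 + 46083) = (-42052 - 17524)*46083 = -59576*46083 = -2745440808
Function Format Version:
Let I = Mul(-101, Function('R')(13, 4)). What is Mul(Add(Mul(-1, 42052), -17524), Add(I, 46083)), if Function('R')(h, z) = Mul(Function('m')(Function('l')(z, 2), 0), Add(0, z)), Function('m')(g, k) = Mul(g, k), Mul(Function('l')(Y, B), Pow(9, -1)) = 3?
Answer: -2745440808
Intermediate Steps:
Function('l')(Y, B) = 27 (Function('l')(Y, B) = Mul(9, 3) = 27)
Function('R')(h, z) = 0 (Function('R')(h, z) = Mul(Mul(27, 0), Add(0, z)) = Mul(0, z) = 0)
I = 0 (I = Mul(-101, 0) = 0)
Mul(Add(Mul(-1, 42052), -17524), Add(I, 46083)) = Mul(Add(Mul(-1, 42052), -17524), Add(0, 46083)) = Mul(Add(-42052, -17524), 46083) = Mul(-59576, 46083) = -2745440808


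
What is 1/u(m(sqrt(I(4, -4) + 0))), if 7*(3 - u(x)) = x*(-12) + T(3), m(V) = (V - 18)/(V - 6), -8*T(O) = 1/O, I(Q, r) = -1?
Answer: 8412936/68098645 - 580608*I/68098645 ≈ 0.12354 - 0.008526*I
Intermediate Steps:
T(O) = -1/(8*O)
m(V) = (-18 + V)/(-6 + V)
u(x) = 505/168 + 12*x/7 (u(x) = 3 - (x*(-12) - 1/8/3)/7 = 3 - (-12*x - 1/8*1/3)/7 = 3 - (-12*x - 1/24)/7 = 3 - (-1/24 - 12*x)/7 = 3 + (1/168 + 12*x/7) = 505/168 + 12*x/7)
1/u(m(sqrt(I(4, -4) + 0))) = 1/(505/168 + 12*((-18 + sqrt(-1 + 0))/(-6 + sqrt(-1 + 0)))/7) = 1/(505/168 + 12*((-18 + sqrt(-1))/(-6 + sqrt(-1)))/7) = 1/(505/168 + 12*((-18 + I)/(-6 + I))/7) = 1/(505/168 + 12*(((-6 - I)/37)*(-18 + I))/7) = 1/(505/168 + 12*((-18 + I)*(-6 - I)/37)/7) = 1/(505/168 + 12*(-18 + I)*(-6 - I)/259)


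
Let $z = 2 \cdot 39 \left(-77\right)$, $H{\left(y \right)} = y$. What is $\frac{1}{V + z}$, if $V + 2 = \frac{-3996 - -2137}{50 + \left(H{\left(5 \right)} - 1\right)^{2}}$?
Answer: $- \frac{6}{36217} \approx -0.00016567$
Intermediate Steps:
$V = - \frac{181}{6}$ ($V = -2 + \frac{-3996 - -2137}{50 + \left(5 - 1\right)^{2}} = -2 + \frac{-3996 + 2137}{50 + 4^{2}} = -2 - \frac{1859}{50 + 16} = -2 - \frac{1859}{66} = -2 - \frac{169}{6} = - \frac{181}{6} \approx -30.167$)
$z = -6006$ ($z = 78 \left(-77\right) = -6006$)
$\frac{1}{V + z} = \frac{1}{- \frac{181}{6} - 6006} = \frac{1}{- \frac{36217}{6}} = - \frac{6}{36217}$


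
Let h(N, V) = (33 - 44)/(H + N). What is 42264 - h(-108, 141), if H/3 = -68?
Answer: 13186357/312 ≈ 42264.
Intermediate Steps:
H = -204 (H = 3*(-68) = -204)
h(N, V) = -11/(-204 + N) (h(N, V) = (33 - 44)/(-204 + N) = -11/(-204 + N))
42264 - h(-108, 141) = 42264 - (-11)/(-204 - 108) = 42264 - (-11)/(-312) = 42264 - (-11)*(-1)/312 = 42264 - 1*11/312 = 42264 - 11/312 = 13186357/312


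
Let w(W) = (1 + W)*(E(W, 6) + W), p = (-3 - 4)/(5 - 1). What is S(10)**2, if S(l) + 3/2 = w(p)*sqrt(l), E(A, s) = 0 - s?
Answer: 43533/128 - 279*sqrt(10)/16 ≈ 284.96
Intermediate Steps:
p = -7/4 ≈ -1.7500
E(A, s) = -s
w(W) = (1 + W)*(-6 + W) (w(W) = (1 + W)*(-1*6 + W) = (1 + W)*(-6 + W))
S(l) = -3/2 + 93*sqrt(l)/16 (S(l) = -3/2 + (-6 + (-7/4)**2 - 5*(-7/4))*sqrt(l) = -3/2 + (-6 + 49/16 + 35/4)*sqrt(l) = -3/2 + 93*sqrt(l)/16)
S(10)**2 = (-3/2 + 93*sqrt(10)/16)**2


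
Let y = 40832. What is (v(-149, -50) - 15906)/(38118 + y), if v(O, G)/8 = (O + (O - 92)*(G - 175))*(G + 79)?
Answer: 6264863/39475 ≈ 158.70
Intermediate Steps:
v(O, G) = 8*(79 + G)*(O + (-175 + G)*(-92 + O)) (v(O, G) = 8*((O + (O - 92)*(G - 175))*(G + 79)) = 8*((O + (-92 + O)*(-175 + G))*(79 + G)) = 8*((O + (-175 + G)*(-92 + O))*(79 + G)) = 8*((79 + G)*(O + (-175 + G)*(-92 + O))) = 8*(79 + G)*(O + (-175 + G)*(-92 + O)))
(v(-149, -50) - 15906)/(38118 + y) = ((10175200 - 109968*(-149) - 736*(-50)² + 70656*(-50) - 760*(-50)*(-149) + 8*(-149)*(-50)²) - 15906)/(38118 + 40832) = ((10175200 + 16385232 - 736*2500 - 3532800 - 5662000 + 8*(-149)*2500) - 15906)/78950 = ((10175200 + 16385232 - 1840000 - 3532800 - 5662000 - 2980000) - 15906)*(1/78950) = (12545632 - 15906)*(1/78950) = 12529726*(1/78950) = 6264863/39475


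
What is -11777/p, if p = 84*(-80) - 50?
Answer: 11777/6770 ≈ 1.7396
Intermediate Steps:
p = -6770 (p = -6720 - 50 = -6770)
-11777/p = -11777/(-6770) = -11777*(-1/6770) = 11777/6770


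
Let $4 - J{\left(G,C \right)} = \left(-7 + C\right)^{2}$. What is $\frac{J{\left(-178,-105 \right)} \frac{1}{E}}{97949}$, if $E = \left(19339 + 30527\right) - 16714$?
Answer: $- \frac{3135}{811801312} \approx -3.8618 \cdot 10^{-6}$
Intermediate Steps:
$J{\left(G,C \right)} = 4 - \left(-7 + C\right)^{2}$
$E = 33152$ ($E = 49866 - 16714 = 33152$)
$\frac{J{\left(-178,-105 \right)} \frac{1}{E}}{97949} = \frac{\left(4 - \left(-7 - 105\right)^{2}\right) \frac{1}{33152}}{97949} = \left(4 - \left(-112\right)^{2}\right) \frac{1}{33152} \cdot \frac{1}{97949} = \left(4 - 12544\right) \frac{1}{33152} \cdot \frac{1}{97949} = \left(-12540\right) \frac{1}{33152} \cdot \frac{1}{97949} = \left(- \frac{3135}{8288}\right) \frac{1}{97949} = - \frac{3135}{811801312}$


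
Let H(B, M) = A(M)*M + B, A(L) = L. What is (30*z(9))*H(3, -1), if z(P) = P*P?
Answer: 9720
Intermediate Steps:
z(P) = P²
H(B, M) = B + M² (H(B, M) = M*M + B = M² + B = B + M²)
(30*z(9))*H(3, -1) = (30*9²)*(3 + (-1)²) = (30*81)*(3 + 1) = 2430*4 = 9720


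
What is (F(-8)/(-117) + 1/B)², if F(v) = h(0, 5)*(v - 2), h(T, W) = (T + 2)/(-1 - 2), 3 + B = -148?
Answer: 11363641/2809106001 ≈ 0.0040453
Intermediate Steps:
B = -151 (B = -3 - 148 = -151)
h(T, W) = -⅔ - T/3 (h(T, W) = (2 + T)/(-3) = (2 + T)*(-⅓) = -⅔ - T/3)
F(v) = 4/3 - 2*v/3 (F(v) = (-⅔ - ⅓*0)*(v - 2) = (-⅔ + 0)*(-2 + v) = -2*(-2 + v)/3 = 4/3 - 2*v/3)
(F(-8)/(-117) + 1/B)² = ((4/3 - ⅔*(-8))/(-117) + 1/(-151))² = ((4/3 + 16/3)*(-1/117) - 1/151)² = ((20/3)*(-1/117) - 1/151)² = (-20/351 - 1/151)² = (-3371/53001)² = 11363641/2809106001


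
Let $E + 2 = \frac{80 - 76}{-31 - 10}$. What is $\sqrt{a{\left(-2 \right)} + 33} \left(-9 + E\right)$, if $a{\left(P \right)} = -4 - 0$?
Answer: $- \frac{455 \sqrt{29}}{41} \approx -59.762$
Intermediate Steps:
$a{\left(P \right)} = -4$ ($a{\left(P \right)} = -4 + 0 = -4$)
$E = - \frac{86}{41}$ ($E = -2 + \frac{80 - 76}{-31 - 10} = -2 + \frac{4}{-41} = -2 + 4 \left(- \frac{1}{41}\right) = -2 - \frac{4}{41} = - \frac{86}{41} \approx -2.0976$)
$\sqrt{a{\left(-2 \right)} + 33} \left(-9 + E\right) = \sqrt{-4 + 33} \left(-9 - \frac{86}{41}\right) = \sqrt{29} \left(- \frac{455}{41}\right) = - \frac{455 \sqrt{29}}{41}$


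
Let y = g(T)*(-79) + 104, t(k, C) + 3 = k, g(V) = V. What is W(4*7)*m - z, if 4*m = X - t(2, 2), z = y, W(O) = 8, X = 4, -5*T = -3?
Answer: -233/5 ≈ -46.600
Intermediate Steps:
T = ⅗ (T = -⅕*(-3) = ⅗ ≈ 0.60000)
t(k, C) = -3 + k
y = 283/5 (y = (⅗)*(-79) + 104 = -237/5 + 104 = 283/5 ≈ 56.600)
z = 283/5 ≈ 56.600
m = 5/4 (m = (4 - (-3 + 2))/4 = (4 - 1*(-1))/4 = (4 + 1)/4 = (¼)*5 = 5/4 ≈ 1.2500)
W(4*7)*m - z = 8*(5/4) - 1*283/5 = 10 - 283/5 = -233/5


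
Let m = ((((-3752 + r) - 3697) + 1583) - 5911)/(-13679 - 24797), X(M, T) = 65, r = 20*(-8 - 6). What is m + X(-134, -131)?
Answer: 2512997/38476 ≈ 65.313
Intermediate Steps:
r = -280 (r = 20*(-14) = -280)
m = 12057/38476 (m = ((((-3752 - 280) - 3697) + 1583) - 5911)/(-13679 - 24797) = (((-4032 - 3697) + 1583) - 5911)/(-38476) = ((-7729 + 1583) - 5911)*(-1/38476) = (-6146 - 5911)*(-1/38476) = -12057*(-1/38476) = 12057/38476 ≈ 0.31336)
m + X(-134, -131) = 12057/38476 + 65 = 2512997/38476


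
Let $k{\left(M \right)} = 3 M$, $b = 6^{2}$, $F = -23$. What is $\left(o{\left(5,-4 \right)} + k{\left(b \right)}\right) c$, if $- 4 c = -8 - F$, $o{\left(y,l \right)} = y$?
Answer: $- \frac{1695}{4} \approx -423.75$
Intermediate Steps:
$b = 36$
$c = - \frac{15}{4}$ ($c = - \frac{-8 - -23}{4} = - \frac{-8 + 23}{4} = \left(- \frac{1}{4}\right) 15 = - \frac{15}{4} \approx -3.75$)
$\left(o{\left(5,-4 \right)} + k{\left(b \right)}\right) c = \left(5 + 3 \cdot 36\right) \left(- \frac{15}{4}\right) = \left(5 + 108\right) \left(- \frac{15}{4}\right) = 113 \left(- \frac{15}{4}\right) = - \frac{1695}{4}$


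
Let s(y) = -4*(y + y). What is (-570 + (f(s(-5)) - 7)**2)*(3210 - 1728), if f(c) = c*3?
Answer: 18078918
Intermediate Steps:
s(y) = -8*y
f(c) = 3*c
(-570 + (f(s(-5)) - 7)**2)*(3210 - 1728) = (-570 + (3*(-8*(-5)) - 7)**2)*(3210 - 1728) = (-570 + (3*40 - 7)**2)*1482 = (-570 + (120 - 7)**2)*1482 = (-570 + 113**2)*1482 = (-570 + 12769)*1482 = 12199*1482 = 18078918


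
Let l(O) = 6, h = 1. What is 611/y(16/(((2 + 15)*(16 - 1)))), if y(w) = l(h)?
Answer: 611/6 ≈ 101.83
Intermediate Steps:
y(w) = 6
611/y(16/(((2 + 15)*(16 - 1)))) = 611/6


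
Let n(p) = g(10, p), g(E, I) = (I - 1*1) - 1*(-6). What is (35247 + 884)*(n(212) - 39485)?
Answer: -1418792108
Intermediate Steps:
g(E, I) = 5 + I (g(E, I) = (I - 1) + 6 = (-1 + I) + 6 = 5 + I)
n(p) = 5 + p
(35247 + 884)*(n(212) - 39485) = (35247 + 884)*((5 + 212) - 39485) = 36131*(217 - 39485) = 36131*(-39268) = -1418792108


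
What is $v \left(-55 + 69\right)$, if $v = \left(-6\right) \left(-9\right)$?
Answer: $756$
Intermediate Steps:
$v = 54$
$v \left(-55 + 69\right) = 54 \left(-55 + 69\right) = 54 \cdot 14 = 756$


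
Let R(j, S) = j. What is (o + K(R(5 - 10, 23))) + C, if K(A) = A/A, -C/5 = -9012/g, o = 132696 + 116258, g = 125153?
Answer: 31157510175/125153 ≈ 2.4896e+5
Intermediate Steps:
o = 248954
C = 45060/125153 (C = -(-45060)/125153 = -5*(-9012/125153) = 45060/125153 ≈ 0.36004)
K(A) = 1
(o + K(R(5 - 10, 23))) + C = (248954 + 1) + 45060/125153 = 248955 + 45060/125153 = 31157510175/125153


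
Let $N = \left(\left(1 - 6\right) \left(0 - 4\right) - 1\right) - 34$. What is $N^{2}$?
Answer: $225$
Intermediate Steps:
$N = -15$ ($N = \left(\left(1 - 6\right) \left(-4\right) - 1\right) - 34 = \left(\left(-5\right) \left(-4\right) - 1\right) - 34 = \left(20 - 1\right) - 34 = 19 - 34 = -15$)
$N^{2} = \left(-15\right)^{2} = 225$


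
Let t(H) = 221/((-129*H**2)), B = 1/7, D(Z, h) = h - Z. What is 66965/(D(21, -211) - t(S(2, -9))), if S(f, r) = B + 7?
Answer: -21596212500/74809171 ≈ -288.68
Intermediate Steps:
B = 1/7 ≈ 0.14286
S(f, r) = 50/7 (S(f, r) = 1/7 + 7 = 50/7)
t(H) = -221/(129*H**2) (t(H) = 221*(-1/(129*H**2)) = -221/(129*H**2))
66965/(D(21, -211) - t(S(2, -9))) = 66965/((-211 - 1*21) - (-221)/(129*(50/7)**2)) = 66965/((-211 - 21) - (-221)*49/(129*2500)) = 66965/(-232 - 1*(-10829/322500)) = 66965/(-232 + 10829/322500) = 66965/(-74809171/322500) = 66965*(-322500/74809171) = -21596212500/74809171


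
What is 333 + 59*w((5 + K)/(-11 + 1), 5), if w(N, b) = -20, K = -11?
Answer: -847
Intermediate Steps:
333 + 59*w((5 + K)/(-11 + 1), 5) = 333 + 59*(-20) = 333 - 1180 = -847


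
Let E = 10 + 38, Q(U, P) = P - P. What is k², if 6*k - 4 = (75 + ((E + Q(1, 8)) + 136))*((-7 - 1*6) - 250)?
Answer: 4639380769/36 ≈ 1.2887e+8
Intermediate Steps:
Q(U, P) = 0
E = 48
k = -68113/6 (k = ⅔ + ((75 + ((48 + 0) + 136))*((-7 - 1*6) - 250))/6 = ⅔ + ((75 + (48 + 136))*((-7 - 6) - 250))/6 = ⅔ + ((75 + 184)*(-13 - 250))/6 = ⅔ + (259*(-263))/6 = ⅔ + (⅙)*(-68117) = ⅔ - 68117/6 = -68113/6 ≈ -11352.)
k² = (-68113/6)² = 4639380769/36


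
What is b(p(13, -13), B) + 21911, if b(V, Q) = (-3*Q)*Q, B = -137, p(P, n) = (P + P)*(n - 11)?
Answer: -34396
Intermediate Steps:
p(P, n) = 2*P*(-11 + n) (p(P, n) = (2*P)*(-11 + n) = 2*P*(-11 + n))
b(V, Q) = -3*Q²
b(p(13, -13), B) + 21911 = -3*(-137)² + 21911 = -3*18769 + 21911 = -56307 + 21911 = -34396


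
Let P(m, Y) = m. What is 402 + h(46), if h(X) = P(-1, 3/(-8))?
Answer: 401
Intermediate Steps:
h(X) = -1
402 + h(46) = 402 - 1 = 401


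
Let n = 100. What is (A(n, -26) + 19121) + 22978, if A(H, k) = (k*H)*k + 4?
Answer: 109703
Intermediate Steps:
A(H, k) = 4 + H*k² (A(H, k) = (H*k)*k + 4 = H*k² + 4 = 4 + H*k²)
(A(n, -26) + 19121) + 22978 = ((4 + 100*(-26)²) + 19121) + 22978 = ((4 + 100*676) + 19121) + 22978 = ((4 + 67600) + 19121) + 22978 = (67604 + 19121) + 22978 = 86725 + 22978 = 109703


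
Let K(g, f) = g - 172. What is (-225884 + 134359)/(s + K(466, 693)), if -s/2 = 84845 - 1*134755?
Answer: -13075/14302 ≈ -0.91421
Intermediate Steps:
s = 99820 (s = -2*(84845 - 1*134755) = -2*(84845 - 134755) = -2*(-49910) = 99820)
K(g, f) = -172 + g
(-225884 + 134359)/(s + K(466, 693)) = (-225884 + 134359)/(99820 + (-172 + 466)) = -91525/(99820 + 294) = -91525/100114 = -91525*1/100114 = -13075/14302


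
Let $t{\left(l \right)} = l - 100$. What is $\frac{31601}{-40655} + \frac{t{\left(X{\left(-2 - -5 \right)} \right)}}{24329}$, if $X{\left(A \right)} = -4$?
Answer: $- \frac{773048849}{989095495} \approx -0.78157$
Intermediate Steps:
$t{\left(l \right)} = -100 + l$ ($t{\left(l \right)} = l - 100 = -100 + l$)
$\frac{31601}{-40655} + \frac{t{\left(X{\left(-2 - -5 \right)} \right)}}{24329} = \frac{31601}{-40655} + \frac{-100 - 4}{24329} = 31601 \left(- \frac{1}{40655}\right) - \frac{104}{24329} = - \frac{31601}{40655} - \frac{104}{24329} = - \frac{773048849}{989095495}$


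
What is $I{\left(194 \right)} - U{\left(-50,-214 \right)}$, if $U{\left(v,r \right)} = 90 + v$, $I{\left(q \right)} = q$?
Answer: $154$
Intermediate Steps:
$I{\left(194 \right)} - U{\left(-50,-214 \right)} = 194 - \left(90 - 50\right) = 194 - 40 = 154$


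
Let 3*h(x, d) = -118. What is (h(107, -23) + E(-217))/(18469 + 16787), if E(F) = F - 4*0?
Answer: -769/105768 ≈ -0.0072706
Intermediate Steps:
E(F) = F (E(F) = F + 0 = F)
h(x, d) = -118/3 (h(x, d) = (⅓)*(-118) = -118/3)
(h(107, -23) + E(-217))/(18469 + 16787) = (-118/3 - 217)/(18469 + 16787) = -769/3/35256 = -769/3*1/35256 = -769/105768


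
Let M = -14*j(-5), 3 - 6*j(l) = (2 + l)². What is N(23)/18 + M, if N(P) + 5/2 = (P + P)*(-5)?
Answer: 13/12 ≈ 1.0833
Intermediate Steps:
N(P) = -5/2 - 10*P (N(P) = -5/2 + (P + P)*(-5) = -5/2 + (2*P)*(-5) = -5/2 - 10*P)
j(l) = ½ - (2 + l)²/6
M = 14 (M = -14*(½ - (2 - 5)²/6) = -14*(½ - ⅙*(-3)²) = -14*(½ - ⅙*9) = -14*(½ - 3/2) = -14*(-1) = 14)
N(23)/18 + M = (-5/2 - 10*23)/18 + 14 = (-5/2 - 230)/18 + 14 = (1/18)*(-465/2) + 14 = -155/12 + 14 = 13/12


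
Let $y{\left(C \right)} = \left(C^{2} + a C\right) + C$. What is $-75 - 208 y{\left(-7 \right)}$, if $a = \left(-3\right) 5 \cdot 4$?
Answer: $-96171$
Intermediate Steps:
$a = -60$ ($a = \left(-15\right) 4 = -60$)
$y{\left(C \right)} = C^{2} - 59 C$ ($y{\left(C \right)} = \left(C^{2} - 60 C\right) + C = C^{2} - 59 C$)
$-75 - 208 y{\left(-7 \right)} = -75 - 208 \left(- 7 \left(-59 - 7\right)\right) = -75 - 208 \left(\left(-7\right) \left(-66\right)\right) = -75 - 96096 = -96171$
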